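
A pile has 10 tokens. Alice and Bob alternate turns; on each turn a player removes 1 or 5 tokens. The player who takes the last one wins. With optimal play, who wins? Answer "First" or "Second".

i:   0  1  2  3  4  5  6  7  8  9 10
     L  W  L  W  L  W  L  W  L  W  L
Position 10 is L, so the second player wins.

Second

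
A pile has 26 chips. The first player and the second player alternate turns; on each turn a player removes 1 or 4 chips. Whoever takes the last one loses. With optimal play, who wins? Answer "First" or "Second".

Second

Positions where the player to move wins (W) vs loses (L):
i:   0  1  2  3  4  5  6  7  8  9 10 11 12 13 14 15 16 17 18 19 20 21 22 23 24 25 26
     W  L  W  L  W  W  L  W  L  W  W  L  W  L  W  W  L  W  L  W  W  L  W  L  W  W  L
Position 26 is L, so the second player wins.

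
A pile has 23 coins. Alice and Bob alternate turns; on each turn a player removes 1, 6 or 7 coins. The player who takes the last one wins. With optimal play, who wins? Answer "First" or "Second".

Mark each pile size as W (mover wins) or L (mover loses):
i:   0  1  2  3  4  5  6  7  8  9 10 11 12 13 14 15 16 17 18 19 20 21 22 23
     L  W  L  W  L  W  W  W  W  W  W  W  L  W  L  W  L  W  W  W  W  W  W  W
Position 23 is W, so the first player wins.

First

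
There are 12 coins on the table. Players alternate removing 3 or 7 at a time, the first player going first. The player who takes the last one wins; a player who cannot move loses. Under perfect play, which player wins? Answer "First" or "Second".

Second

Positions where the player to move wins (W) vs loses (L):
i:   0  1  2  3  4  5  6  7  8  9 10 11 12
     L  L  L  W  W  W  L  W  W  W  L  L  L
Position 12 is L, so the second player wins.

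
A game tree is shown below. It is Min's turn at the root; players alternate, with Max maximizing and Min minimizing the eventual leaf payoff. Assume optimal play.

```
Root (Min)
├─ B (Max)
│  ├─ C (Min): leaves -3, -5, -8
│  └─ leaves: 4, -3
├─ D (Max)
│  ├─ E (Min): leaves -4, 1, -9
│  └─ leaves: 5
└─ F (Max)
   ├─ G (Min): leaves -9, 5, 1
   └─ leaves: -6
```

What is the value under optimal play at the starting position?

-6

C (Min): min(-3, -5, -8) = -8
B (Max): max(-8, 4, -3) = 4
E (Min): min(-4, 1, -9) = -9
D (Max): max(-9, 5) = 5
G (Min): min(-9, 5, 1) = -9
F (Max): max(-9, -6) = -6
Root (Min): min(4, 5, -6) = -6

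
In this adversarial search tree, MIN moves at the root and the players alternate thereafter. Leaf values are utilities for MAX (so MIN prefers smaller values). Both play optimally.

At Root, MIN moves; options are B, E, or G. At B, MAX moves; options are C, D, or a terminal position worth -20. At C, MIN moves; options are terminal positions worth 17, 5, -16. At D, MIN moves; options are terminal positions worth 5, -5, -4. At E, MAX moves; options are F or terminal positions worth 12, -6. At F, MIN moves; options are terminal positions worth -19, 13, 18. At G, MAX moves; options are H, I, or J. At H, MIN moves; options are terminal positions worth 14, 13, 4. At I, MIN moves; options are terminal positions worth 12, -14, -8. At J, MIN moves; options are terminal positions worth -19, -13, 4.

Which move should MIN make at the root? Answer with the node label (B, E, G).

B

C (MIN): min(17, 5, -16) = -16
D (MIN): min(5, -5, -4) = -5
B (MAX): max(-16, -5, -20) = -5
F (MIN): min(-19, 13, 18) = -19
E (MAX): max(-19, 12, -6) = 12
H (MIN): min(14, 13, 4) = 4
I (MIN): min(12, -14, -8) = -14
J (MIN): min(-19, -13, 4) = -19
G (MAX): max(4, -14, -19) = 4
Root (MIN): min(-5, 12, 4) = -5
MIN picks the child with the lowest value: B (value -5).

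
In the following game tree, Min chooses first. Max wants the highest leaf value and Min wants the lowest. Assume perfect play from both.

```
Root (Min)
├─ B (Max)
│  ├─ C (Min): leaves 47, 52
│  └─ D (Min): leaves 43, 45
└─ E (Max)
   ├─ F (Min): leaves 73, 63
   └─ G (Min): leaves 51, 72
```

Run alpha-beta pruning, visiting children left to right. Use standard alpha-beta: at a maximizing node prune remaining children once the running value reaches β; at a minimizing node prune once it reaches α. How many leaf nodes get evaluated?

5

C [α=-∞,β=+∞]: v=47
D [α=47,β=+∞]: v=43 after child 1 ≤ α → α-cutoff, skip 1
B [α=-∞,β=+∞]: v=47
F [α=-∞,β=47]: v=63
E [α=-∞,β=47]: v=63 after child 1 ≥ β → β-cutoff, skip 1
Root [α=-∞,β=+∞]: v=47
Leaves evaluated: 5 of 8.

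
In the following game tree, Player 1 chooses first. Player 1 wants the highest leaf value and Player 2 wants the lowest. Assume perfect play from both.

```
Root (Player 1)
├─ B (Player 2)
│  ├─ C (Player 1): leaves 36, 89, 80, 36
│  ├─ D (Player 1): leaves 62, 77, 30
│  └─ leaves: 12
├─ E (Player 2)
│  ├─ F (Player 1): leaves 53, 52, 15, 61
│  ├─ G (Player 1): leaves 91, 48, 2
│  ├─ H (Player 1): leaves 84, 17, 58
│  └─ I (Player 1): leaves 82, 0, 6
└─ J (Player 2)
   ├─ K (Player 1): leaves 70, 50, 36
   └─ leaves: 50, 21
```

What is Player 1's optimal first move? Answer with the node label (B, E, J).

C (Player 1): max(36, 89, 80, 36) = 89
D (Player 1): max(62, 77, 30) = 77
B (Player 2): min(89, 77, 12) = 12
F (Player 1): max(53, 52, 15, 61) = 61
G (Player 1): max(91, 48, 2) = 91
H (Player 1): max(84, 17, 58) = 84
I (Player 1): max(82, 0, 6) = 82
E (Player 2): min(61, 91, 84, 82) = 61
K (Player 1): max(70, 50, 36) = 70
J (Player 2): min(70, 50, 21) = 21
Root (Player 1): max(12, 61, 21) = 61
Player 1 picks the child with the highest value: E (value 61).

E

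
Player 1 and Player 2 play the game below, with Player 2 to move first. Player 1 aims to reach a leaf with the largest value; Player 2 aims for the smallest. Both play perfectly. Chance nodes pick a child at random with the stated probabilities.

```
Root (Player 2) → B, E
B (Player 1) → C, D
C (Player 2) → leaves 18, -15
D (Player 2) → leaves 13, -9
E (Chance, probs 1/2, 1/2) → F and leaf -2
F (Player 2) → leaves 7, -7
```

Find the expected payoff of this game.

-9

C (Player 2): min(18, -15) = -15
D (Player 2): min(13, -9) = -9
B (Player 1): max(-15, -9) = -9
F (Player 2): min(7, -7) = -7
E (Chance): 1/2·-7 + 1/2·-2 = -4.5
Root (Player 2): min(-9, -4.5) = -9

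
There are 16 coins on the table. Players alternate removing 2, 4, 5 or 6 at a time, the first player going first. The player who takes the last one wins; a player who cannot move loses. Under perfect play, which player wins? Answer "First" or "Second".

W/L table (W = player to move can force a win):
i:   0  1  2  3  4  5  6  7  8  9 10 11 12 13 14 15 16
     L  L  W  W  W  W  W  W  L  L  W  W  W  W  W  W  L
Position 16 is L, so the second player wins.

Second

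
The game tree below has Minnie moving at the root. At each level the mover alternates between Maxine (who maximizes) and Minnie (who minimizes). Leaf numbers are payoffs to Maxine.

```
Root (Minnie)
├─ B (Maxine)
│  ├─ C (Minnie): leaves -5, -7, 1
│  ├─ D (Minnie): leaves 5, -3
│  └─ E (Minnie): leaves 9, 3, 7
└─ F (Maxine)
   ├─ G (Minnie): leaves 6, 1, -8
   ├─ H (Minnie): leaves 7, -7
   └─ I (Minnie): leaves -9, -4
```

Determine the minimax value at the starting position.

-7

C (Minnie): min(-5, -7, 1) = -7
D (Minnie): min(5, -3) = -3
E (Minnie): min(9, 3, 7) = 3
B (Maxine): max(-7, -3, 3) = 3
G (Minnie): min(6, 1, -8) = -8
H (Minnie): min(7, -7) = -7
I (Minnie): min(-9, -4) = -9
F (Maxine): max(-8, -7, -9) = -7
Root (Minnie): min(3, -7) = -7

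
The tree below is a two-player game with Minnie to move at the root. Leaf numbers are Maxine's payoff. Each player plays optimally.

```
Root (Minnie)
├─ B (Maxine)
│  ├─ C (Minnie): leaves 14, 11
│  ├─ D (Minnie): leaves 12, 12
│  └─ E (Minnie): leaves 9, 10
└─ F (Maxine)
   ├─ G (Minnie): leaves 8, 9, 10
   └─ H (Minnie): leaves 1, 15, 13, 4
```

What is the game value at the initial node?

8

C (Minnie): min(14, 11) = 11
D (Minnie): min(12, 12) = 12
E (Minnie): min(9, 10) = 9
B (Maxine): max(11, 12, 9) = 12
G (Minnie): min(8, 9, 10) = 8
H (Minnie): min(1, 15, 13, 4) = 1
F (Maxine): max(8, 1) = 8
Root (Minnie): min(12, 8) = 8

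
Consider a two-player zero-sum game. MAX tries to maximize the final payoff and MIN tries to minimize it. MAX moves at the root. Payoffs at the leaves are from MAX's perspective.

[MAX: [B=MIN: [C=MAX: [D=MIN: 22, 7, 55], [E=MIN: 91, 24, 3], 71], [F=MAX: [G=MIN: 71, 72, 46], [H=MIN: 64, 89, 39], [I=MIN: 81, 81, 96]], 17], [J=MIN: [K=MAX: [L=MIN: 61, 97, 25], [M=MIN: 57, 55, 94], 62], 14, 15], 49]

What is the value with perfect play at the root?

49

D (MIN): min(22, 7, 55) = 7
E (MIN): min(91, 24, 3) = 3
C (MAX): max(7, 3, 71) = 71
G (MIN): min(71, 72, 46) = 46
H (MIN): min(64, 89, 39) = 39
I (MIN): min(81, 81, 96) = 81
F (MAX): max(46, 39, 81) = 81
B (MIN): min(71, 81, 17) = 17
L (MIN): min(61, 97, 25) = 25
M (MIN): min(57, 55, 94) = 55
K (MAX): max(25, 55, 62) = 62
J (MIN): min(62, 14, 15) = 14
Root (MAX): max(17, 14, 49) = 49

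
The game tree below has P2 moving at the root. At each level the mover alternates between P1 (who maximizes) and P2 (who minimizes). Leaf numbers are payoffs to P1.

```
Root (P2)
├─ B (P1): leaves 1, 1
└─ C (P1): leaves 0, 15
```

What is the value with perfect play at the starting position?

B (P1): max(1, 1) = 1
C (P1): max(0, 15) = 15
Root (P2): min(1, 15) = 1

1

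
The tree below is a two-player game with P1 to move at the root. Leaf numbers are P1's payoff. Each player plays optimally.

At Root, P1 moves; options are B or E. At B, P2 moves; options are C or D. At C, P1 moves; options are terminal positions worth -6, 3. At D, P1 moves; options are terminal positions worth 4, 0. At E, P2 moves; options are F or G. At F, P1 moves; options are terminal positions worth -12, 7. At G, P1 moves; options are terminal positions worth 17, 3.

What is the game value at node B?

C: max(-6, 3) = 3
D: max(4, 0) = 4
B: min(3, 4) = 3

3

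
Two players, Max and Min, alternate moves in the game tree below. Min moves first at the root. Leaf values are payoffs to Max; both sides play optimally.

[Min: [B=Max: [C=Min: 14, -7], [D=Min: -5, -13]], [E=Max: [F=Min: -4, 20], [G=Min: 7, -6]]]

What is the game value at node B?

C: min(14, -7) = -7
D: min(-5, -13) = -13
B: max(-7, -13) = -7

-7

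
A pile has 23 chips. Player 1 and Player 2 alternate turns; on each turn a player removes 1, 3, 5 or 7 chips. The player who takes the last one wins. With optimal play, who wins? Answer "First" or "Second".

Compute winning (W) and losing (L) positions by backward induction:
i:   0  1  2  3  4  5  6  7  8  9 10 11 12 13 14 15 16 17 18 19 20 21 22 23
     L  W  L  W  L  W  L  W  L  W  L  W  L  W  L  W  L  W  L  W  L  W  L  W
Position 23 is W, so the first player wins.

First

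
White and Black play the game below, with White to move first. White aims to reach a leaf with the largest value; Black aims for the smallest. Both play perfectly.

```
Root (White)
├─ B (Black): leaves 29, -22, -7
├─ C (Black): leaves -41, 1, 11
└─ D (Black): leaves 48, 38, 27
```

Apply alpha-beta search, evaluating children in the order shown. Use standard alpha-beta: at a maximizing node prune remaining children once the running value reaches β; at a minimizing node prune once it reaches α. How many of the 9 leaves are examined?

B [α=-∞,β=+∞]: v=-22
C [α=-22,β=+∞]: v=-41 after child 1 ≤ α → α-cutoff, skip 2
D [α=-22,β=+∞]: v=27
Root [α=-∞,β=+∞]: v=27
Leaves evaluated: 7 of 9.

7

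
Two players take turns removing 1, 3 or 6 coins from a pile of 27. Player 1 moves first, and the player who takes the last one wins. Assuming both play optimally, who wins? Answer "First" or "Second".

Second

Mark each pile size as W (mover wins) or L (mover loses):
i:   0  1  2  3  4  5  6  7  8  9 10 11 12 13 14 15 16 17 18 19 20 21 22 23 24 25 26 27
     L  W  L  W  L  W  W  W  W  L  W  L  W  L  W  W  W  W  L  W  L  W  L  W  W  W  W  L
Position 27 is L, so the second player wins.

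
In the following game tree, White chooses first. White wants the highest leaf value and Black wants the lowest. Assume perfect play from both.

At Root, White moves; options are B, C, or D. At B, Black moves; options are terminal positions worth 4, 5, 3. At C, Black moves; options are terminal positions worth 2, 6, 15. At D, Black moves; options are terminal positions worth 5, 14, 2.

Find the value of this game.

B (Black): min(4, 5, 3) = 3
C (Black): min(2, 6, 15) = 2
D (Black): min(5, 14, 2) = 2
Root (White): max(3, 2, 2) = 3

3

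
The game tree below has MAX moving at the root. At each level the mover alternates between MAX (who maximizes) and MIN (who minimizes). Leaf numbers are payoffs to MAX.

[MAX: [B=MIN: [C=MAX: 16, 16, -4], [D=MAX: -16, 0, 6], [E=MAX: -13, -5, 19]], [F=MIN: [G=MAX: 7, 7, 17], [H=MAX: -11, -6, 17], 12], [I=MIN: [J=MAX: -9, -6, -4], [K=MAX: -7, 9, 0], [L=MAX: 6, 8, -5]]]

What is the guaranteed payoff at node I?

J: max(-9, -6, -4) = -4
K: max(-7, 9, 0) = 9
L: max(6, 8, -5) = 8
I: min(-4, 9, 8) = -4

-4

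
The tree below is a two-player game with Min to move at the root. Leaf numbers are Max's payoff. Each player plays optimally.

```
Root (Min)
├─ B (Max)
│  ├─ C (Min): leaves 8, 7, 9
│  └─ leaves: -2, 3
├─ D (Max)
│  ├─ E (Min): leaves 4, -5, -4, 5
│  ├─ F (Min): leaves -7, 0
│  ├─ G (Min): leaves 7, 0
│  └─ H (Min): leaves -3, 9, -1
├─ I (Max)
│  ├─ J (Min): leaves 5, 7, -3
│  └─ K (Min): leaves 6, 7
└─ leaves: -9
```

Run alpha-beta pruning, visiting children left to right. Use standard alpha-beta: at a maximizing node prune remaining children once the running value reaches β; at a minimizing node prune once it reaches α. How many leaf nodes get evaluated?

C [α=-∞,β=+∞]: v=7
B [α=-∞,β=+∞]: v=7
E [α=-∞,β=7]: v=-5
F [α=-5,β=7]: v=-7 after child 1 ≤ α → α-cutoff, skip 1
G [α=-5,β=7]: v=0
H [α=0,β=7]: v=-3 after child 1 ≤ α → α-cutoff, skip 2
D [α=-∞,β=7]: v=0
J [α=-∞,β=0]: v=-3
K [α=-3,β=0]: v=6
I [α=-∞,β=0]: v=6
Root [α=-∞,β=+∞]: v=-9
Leaves evaluated: 19 of 22.

19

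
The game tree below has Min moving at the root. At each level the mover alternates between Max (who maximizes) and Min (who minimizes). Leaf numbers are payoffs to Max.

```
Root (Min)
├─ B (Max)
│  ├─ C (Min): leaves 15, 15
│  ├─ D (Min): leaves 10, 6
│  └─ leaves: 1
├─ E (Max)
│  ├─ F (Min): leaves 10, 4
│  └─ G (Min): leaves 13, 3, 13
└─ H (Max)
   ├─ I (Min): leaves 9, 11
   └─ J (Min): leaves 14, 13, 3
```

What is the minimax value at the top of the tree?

C (Min): min(15, 15) = 15
D (Min): min(10, 6) = 6
B (Max): max(15, 6, 1) = 15
F (Min): min(10, 4) = 4
G (Min): min(13, 3, 13) = 3
E (Max): max(4, 3) = 4
I (Min): min(9, 11) = 9
J (Min): min(14, 13, 3) = 3
H (Max): max(9, 3) = 9
Root (Min): min(15, 4, 9) = 4

4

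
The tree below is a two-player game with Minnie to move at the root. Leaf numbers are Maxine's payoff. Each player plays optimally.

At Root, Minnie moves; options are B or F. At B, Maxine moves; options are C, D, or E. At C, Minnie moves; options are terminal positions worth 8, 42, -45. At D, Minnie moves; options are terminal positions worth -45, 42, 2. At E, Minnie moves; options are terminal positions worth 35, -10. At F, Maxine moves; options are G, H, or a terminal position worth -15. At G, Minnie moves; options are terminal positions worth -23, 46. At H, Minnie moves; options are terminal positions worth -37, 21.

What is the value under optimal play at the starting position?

-15

C (Minnie): min(8, 42, -45) = -45
D (Minnie): min(-45, 42, 2) = -45
E (Minnie): min(35, -10) = -10
B (Maxine): max(-45, -45, -10) = -10
G (Minnie): min(-23, 46) = -23
H (Minnie): min(-37, 21) = -37
F (Maxine): max(-23, -37, -15) = -15
Root (Minnie): min(-10, -15) = -15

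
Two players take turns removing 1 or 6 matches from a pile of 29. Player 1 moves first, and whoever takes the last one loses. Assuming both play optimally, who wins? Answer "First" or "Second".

W/L table (W = player to move can force a win):
i:   0  1  2  3  4  5  6  7  8  9 10 11 12 13 14 15 16 17 18 19 20 21 22 23 24 25 26 27 28 29
     W  L  W  L  W  L  W  W  L  W  L  W  L  W  W  L  W  L  W  L  W  W  L  W  L  W  L  W  W  L
Position 29 is L, so the second player wins.

Second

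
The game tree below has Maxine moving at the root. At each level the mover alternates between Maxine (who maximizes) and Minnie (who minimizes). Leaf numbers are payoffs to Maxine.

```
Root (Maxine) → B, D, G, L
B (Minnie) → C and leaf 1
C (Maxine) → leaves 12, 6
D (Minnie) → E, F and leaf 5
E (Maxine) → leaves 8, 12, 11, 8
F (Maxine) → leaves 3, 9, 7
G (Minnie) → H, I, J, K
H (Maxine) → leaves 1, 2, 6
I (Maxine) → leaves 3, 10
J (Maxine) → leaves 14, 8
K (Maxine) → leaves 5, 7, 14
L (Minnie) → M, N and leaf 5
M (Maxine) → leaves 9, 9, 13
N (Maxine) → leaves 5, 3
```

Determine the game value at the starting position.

6

C (Maxine): max(12, 6) = 12
B (Minnie): min(12, 1) = 1
E (Maxine): max(8, 12, 11, 8) = 12
F (Maxine): max(3, 9, 7) = 9
D (Minnie): min(12, 9, 5) = 5
H (Maxine): max(1, 2, 6) = 6
I (Maxine): max(3, 10) = 10
J (Maxine): max(14, 8) = 14
K (Maxine): max(5, 7, 14) = 14
G (Minnie): min(6, 10, 14, 14) = 6
M (Maxine): max(9, 9, 13) = 13
N (Maxine): max(5, 3) = 5
L (Minnie): min(13, 5, 5) = 5
Root (Maxine): max(1, 5, 6, 5) = 6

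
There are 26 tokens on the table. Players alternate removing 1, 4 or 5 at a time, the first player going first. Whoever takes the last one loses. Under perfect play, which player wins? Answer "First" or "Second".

Positions where the player to move wins (W) vs loses (L):
i:   0  1  2  3  4  5  6  7  8  9 10 11 12 13 14 15 16 17 18 19 20 21 22 23 24 25 26
     W  L  W  L  W  W  W  W  W  L  W  L  W  W  W  W  W  L  W  L  W  W  W  W  W  L  W
Position 26 is W, so the first player wins.

First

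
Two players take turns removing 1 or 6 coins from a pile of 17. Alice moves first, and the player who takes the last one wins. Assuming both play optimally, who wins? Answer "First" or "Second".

i:   0  1  2  3  4  5  6  7  8  9 10 11 12 13 14 15 16 17
     L  W  L  W  L  W  W  L  W  L  W  L  W  W  L  W  L  W
Position 17 is W, so the first player wins.

First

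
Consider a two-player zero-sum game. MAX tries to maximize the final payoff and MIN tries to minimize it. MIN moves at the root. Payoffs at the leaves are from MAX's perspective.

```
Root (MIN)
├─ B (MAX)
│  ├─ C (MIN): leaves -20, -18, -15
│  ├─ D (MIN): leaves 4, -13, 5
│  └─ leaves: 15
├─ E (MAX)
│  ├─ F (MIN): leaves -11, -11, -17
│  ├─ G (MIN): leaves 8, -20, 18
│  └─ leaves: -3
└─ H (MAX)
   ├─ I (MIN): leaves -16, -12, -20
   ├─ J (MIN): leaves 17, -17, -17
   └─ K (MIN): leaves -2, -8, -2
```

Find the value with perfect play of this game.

-8

C (MIN): min(-20, -18, -15) = -20
D (MIN): min(4, -13, 5) = -13
B (MAX): max(-20, -13, 15) = 15
F (MIN): min(-11, -11, -17) = -17
G (MIN): min(8, -20, 18) = -20
E (MAX): max(-17, -20, -3) = -3
I (MIN): min(-16, -12, -20) = -20
J (MIN): min(17, -17, -17) = -17
K (MIN): min(-2, -8, -2) = -8
H (MAX): max(-20, -17, -8) = -8
Root (MIN): min(15, -3, -8) = -8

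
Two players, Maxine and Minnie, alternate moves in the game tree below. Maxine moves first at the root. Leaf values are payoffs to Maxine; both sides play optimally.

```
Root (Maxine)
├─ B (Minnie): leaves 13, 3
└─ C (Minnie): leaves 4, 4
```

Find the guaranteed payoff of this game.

4

B (Minnie): min(13, 3) = 3
C (Minnie): min(4, 4) = 4
Root (Maxine): max(3, 4) = 4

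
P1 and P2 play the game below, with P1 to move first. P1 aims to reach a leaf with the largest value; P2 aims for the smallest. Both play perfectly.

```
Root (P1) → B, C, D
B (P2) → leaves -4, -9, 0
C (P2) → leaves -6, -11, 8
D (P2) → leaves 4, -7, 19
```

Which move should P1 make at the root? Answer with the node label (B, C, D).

D

B (P2): min(-4, -9, 0) = -9
C (P2): min(-6, -11, 8) = -11
D (P2): min(4, -7, 19) = -7
Root (P1): max(-9, -11, -7) = -7
P1 picks the child with the highest value: D (value -7).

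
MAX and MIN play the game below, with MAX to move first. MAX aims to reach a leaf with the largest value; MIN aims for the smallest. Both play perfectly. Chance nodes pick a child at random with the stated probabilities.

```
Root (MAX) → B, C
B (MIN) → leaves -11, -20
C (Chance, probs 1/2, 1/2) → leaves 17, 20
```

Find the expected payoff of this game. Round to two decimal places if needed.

B (MIN): min(-11, -20) = -20
C (Chance): 1/2·17 + 1/2·20 = 18.5
Root (MAX): max(-20, 18.5) = 18.5

18.5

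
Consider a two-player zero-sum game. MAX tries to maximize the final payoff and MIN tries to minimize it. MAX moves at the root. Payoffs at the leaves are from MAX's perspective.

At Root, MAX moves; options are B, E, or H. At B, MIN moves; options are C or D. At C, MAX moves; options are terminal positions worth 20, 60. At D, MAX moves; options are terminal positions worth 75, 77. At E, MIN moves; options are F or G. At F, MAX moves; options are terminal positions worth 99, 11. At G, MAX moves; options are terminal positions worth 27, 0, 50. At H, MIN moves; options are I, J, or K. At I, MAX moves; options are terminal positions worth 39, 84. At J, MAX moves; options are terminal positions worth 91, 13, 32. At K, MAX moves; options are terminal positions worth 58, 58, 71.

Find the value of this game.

71

C (MAX): max(20, 60) = 60
D (MAX): max(75, 77) = 77
B (MIN): min(60, 77) = 60
F (MAX): max(99, 11) = 99
G (MAX): max(27, 0, 50) = 50
E (MIN): min(99, 50) = 50
I (MAX): max(39, 84) = 84
J (MAX): max(91, 13, 32) = 91
K (MAX): max(58, 58, 71) = 71
H (MIN): min(84, 91, 71) = 71
Root (MAX): max(60, 50, 71) = 71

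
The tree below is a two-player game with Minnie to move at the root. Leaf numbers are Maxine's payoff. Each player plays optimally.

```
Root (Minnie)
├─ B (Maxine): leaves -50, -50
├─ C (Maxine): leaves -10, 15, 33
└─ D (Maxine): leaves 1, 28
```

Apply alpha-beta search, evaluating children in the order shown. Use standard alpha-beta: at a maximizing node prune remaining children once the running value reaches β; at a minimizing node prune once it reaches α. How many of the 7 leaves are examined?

4

B [α=-∞,β=+∞]: v=-50
C [α=-∞,β=-50]: v=-10 after child 1 ≥ β → β-cutoff, skip 2
D [α=-∞,β=-50]: v=1 after child 1 ≥ β → β-cutoff, skip 1
Root [α=-∞,β=+∞]: v=-50
Leaves evaluated: 4 of 7.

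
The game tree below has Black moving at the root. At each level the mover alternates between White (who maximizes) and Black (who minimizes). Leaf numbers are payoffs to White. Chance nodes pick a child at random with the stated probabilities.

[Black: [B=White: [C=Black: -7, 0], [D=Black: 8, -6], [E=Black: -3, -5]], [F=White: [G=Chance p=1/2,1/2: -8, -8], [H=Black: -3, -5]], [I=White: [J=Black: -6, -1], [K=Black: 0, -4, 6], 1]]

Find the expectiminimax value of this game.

C (Black): min(-7, 0) = -7
D (Black): min(8, -6) = -6
E (Black): min(-3, -5) = -5
B (White): max(-7, -6, -5) = -5
G (Chance): 1/2·-8 + 1/2·-8 = -8
H (Black): min(-3, -5) = -5
F (White): max(-8, -5) = -5
J (Black): min(-6, -1) = -6
K (Black): min(0, -4, 6) = -4
I (White): max(-6, -4, 1) = 1
Root (Black): min(-5, -5, 1) = -5

-5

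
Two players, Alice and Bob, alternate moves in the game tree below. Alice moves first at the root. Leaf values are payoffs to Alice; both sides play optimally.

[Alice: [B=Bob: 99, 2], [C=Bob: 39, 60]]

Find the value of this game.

39

B (Bob): min(99, 2) = 2
C (Bob): min(39, 60) = 39
Root (Alice): max(2, 39) = 39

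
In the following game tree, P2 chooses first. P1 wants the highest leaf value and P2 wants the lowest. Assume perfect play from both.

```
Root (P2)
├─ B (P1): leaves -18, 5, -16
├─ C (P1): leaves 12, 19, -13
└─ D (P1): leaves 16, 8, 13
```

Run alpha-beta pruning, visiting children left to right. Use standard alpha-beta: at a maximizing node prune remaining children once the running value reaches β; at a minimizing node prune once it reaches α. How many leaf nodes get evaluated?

5

B [α=-∞,β=+∞]: v=5
C [α=-∞,β=5]: v=12 after child 1 ≥ β → β-cutoff, skip 2
D [α=-∞,β=5]: v=16 after child 1 ≥ β → β-cutoff, skip 2
Root [α=-∞,β=+∞]: v=5
Leaves evaluated: 5 of 9.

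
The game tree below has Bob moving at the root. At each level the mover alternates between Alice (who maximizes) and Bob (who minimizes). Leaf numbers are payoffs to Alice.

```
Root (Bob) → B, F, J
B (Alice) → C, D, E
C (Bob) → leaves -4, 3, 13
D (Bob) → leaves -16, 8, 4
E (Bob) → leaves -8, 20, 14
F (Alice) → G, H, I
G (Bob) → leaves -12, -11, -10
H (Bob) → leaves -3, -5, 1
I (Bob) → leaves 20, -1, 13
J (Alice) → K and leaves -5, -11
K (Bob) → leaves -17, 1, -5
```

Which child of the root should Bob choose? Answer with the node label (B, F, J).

J

C (Bob): min(-4, 3, 13) = -4
D (Bob): min(-16, 8, 4) = -16
E (Bob): min(-8, 20, 14) = -8
B (Alice): max(-4, -16, -8) = -4
G (Bob): min(-12, -11, -10) = -12
H (Bob): min(-3, -5, 1) = -5
I (Bob): min(20, -1, 13) = -1
F (Alice): max(-12, -5, -1) = -1
K (Bob): min(-17, 1, -5) = -17
J (Alice): max(-17, -5, -11) = -5
Root (Bob): min(-4, -1, -5) = -5
Bob picks the child with the lowest value: J (value -5).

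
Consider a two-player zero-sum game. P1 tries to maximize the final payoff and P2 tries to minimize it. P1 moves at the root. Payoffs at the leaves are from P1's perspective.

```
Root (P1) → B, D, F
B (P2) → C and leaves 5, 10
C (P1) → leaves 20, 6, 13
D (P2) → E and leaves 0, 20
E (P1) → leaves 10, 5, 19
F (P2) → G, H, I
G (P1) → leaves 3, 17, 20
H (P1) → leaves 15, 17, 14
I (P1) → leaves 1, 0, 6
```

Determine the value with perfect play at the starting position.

C (P1): max(20, 6, 13) = 20
B (P2): min(20, 5, 10) = 5
E (P1): max(10, 5, 19) = 19
D (P2): min(19, 0, 20) = 0
G (P1): max(3, 17, 20) = 20
H (P1): max(15, 17, 14) = 17
I (P1): max(1, 0, 6) = 6
F (P2): min(20, 17, 6) = 6
Root (P1): max(5, 0, 6) = 6

6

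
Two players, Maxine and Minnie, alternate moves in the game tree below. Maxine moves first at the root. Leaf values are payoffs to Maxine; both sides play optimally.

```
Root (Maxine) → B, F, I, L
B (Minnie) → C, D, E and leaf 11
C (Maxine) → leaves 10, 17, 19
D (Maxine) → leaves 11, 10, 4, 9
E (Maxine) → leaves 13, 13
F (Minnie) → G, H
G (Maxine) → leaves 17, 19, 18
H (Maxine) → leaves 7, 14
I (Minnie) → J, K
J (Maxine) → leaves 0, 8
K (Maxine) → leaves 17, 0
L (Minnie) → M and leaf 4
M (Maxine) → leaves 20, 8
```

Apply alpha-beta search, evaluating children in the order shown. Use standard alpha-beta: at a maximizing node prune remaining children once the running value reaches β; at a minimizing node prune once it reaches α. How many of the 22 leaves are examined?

19

C [α=-∞,β=+∞]: v=19
D [α=-∞,β=19]: v=11
E [α=-∞,β=11]: v=13 after child 1 ≥ β → β-cutoff, skip 1
B [α=-∞,β=+∞]: v=11
G [α=11,β=+∞]: v=19
H [α=11,β=19]: v=14
F [α=11,β=+∞]: v=14
J [α=14,β=+∞]: v=8
I [α=14,β=+∞]: v=8 after child 1 ≤ α → α-cutoff, skip 1
M [α=14,β=+∞]: v=20
L [α=14,β=+∞]: v=4
Root [α=-∞,β=+∞]: v=14
Leaves evaluated: 19 of 22.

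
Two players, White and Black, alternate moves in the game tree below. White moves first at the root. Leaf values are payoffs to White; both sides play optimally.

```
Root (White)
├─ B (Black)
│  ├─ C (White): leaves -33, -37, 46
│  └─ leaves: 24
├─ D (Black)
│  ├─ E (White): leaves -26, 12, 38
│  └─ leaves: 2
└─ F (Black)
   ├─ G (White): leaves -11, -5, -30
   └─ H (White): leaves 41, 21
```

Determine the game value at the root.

24

C (White): max(-33, -37, 46) = 46
B (Black): min(46, 24) = 24
E (White): max(-26, 12, 38) = 38
D (Black): min(38, 2) = 2
G (White): max(-11, -5, -30) = -5
H (White): max(41, 21) = 41
F (Black): min(-5, 41) = -5
Root (White): max(24, 2, -5) = 24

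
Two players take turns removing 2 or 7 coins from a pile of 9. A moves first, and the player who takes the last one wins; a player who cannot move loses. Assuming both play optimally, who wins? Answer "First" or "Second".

Second

W/L table (W = player to move can force a win):
i:   0  1  2  3  4  5  6  7  8  9
     L  L  W  W  L  L  W  W  W  L
Position 9 is L, so the second player wins.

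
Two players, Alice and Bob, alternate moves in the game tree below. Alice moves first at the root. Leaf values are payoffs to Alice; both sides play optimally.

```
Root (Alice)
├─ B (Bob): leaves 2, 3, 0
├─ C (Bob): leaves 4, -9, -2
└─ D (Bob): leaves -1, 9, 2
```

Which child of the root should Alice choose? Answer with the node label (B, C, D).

B (Bob): min(2, 3, 0) = 0
C (Bob): min(4, -9, -2) = -9
D (Bob): min(-1, 9, 2) = -1
Root (Alice): max(0, -9, -1) = 0
Alice picks the child with the highest value: B (value 0).

B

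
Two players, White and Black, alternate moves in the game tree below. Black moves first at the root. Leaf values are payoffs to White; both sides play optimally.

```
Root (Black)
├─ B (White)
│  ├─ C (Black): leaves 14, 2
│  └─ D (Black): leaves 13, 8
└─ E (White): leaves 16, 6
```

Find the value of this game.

8

C (Black): min(14, 2) = 2
D (Black): min(13, 8) = 8
B (White): max(2, 8) = 8
E (White): max(16, 6) = 16
Root (Black): min(8, 16) = 8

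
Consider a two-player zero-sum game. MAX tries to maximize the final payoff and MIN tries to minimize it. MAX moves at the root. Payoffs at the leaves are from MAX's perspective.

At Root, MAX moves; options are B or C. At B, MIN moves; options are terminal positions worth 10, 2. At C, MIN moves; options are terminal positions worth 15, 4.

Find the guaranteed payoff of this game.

B (MIN): min(10, 2) = 2
C (MIN): min(15, 4) = 4
Root (MAX): max(2, 4) = 4

4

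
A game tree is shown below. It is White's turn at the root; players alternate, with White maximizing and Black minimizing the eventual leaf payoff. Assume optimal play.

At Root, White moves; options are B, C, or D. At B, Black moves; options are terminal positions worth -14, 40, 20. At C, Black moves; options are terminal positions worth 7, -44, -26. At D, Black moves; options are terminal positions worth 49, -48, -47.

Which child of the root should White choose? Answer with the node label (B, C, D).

B (Black): min(-14, 40, 20) = -14
C (Black): min(7, -44, -26) = -44
D (Black): min(49, -48, -47) = -48
Root (White): max(-14, -44, -48) = -14
White picks the child with the highest value: B (value -14).

B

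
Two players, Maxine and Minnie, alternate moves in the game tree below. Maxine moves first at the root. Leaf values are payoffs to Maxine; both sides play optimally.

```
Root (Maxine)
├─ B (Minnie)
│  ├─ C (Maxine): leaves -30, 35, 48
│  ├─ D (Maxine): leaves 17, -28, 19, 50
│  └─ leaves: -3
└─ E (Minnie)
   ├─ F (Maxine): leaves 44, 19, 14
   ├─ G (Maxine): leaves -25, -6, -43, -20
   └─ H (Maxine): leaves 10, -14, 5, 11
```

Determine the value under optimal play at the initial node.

C (Maxine): max(-30, 35, 48) = 48
D (Maxine): max(17, -28, 19, 50) = 50
B (Minnie): min(48, 50, -3) = -3
F (Maxine): max(44, 19, 14) = 44
G (Maxine): max(-25, -6, -43, -20) = -6
H (Maxine): max(10, -14, 5, 11) = 11
E (Minnie): min(44, -6, 11) = -6
Root (Maxine): max(-3, -6) = -3

-3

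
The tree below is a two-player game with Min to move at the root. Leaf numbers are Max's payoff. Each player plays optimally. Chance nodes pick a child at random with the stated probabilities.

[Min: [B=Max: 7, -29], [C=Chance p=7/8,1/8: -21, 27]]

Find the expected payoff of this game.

-15

B (Max): max(7, -29) = 7
C (Chance): 7/8·-21 + 1/8·27 = -15
Root (Min): min(7, -15) = -15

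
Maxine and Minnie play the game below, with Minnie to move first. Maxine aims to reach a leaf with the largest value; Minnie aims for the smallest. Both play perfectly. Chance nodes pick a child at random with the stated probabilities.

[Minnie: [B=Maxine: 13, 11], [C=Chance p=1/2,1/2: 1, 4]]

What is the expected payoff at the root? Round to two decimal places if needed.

2.5

B (Maxine): max(13, 11) = 13
C (Chance): 1/2·1 + 1/2·4 = 2.5
Root (Minnie): min(13, 2.5) = 2.5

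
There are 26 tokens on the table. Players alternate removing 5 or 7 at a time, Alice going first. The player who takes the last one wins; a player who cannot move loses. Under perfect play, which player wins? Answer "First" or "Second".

Second

W/L table (W = player to move can force a win):
i:   0  1  2  3  4  5  6  7  8  9 10 11 12 13 14 15 16 17 18 19 20 21 22 23 24 25 26
     L  L  L  L  L  W  W  W  W  W  W  W  L  L  L  L  L  W  W  W  W  W  W  W  L  L  L
Position 26 is L, so the second player wins.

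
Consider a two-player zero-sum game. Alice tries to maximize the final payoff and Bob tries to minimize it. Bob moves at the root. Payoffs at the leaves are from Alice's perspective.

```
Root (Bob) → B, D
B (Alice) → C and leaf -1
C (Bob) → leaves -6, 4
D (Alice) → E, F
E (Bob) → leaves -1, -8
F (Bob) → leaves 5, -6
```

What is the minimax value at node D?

-6

E: min(-1, -8) = -8
F: min(5, -6) = -6
D: max(-8, -6) = -6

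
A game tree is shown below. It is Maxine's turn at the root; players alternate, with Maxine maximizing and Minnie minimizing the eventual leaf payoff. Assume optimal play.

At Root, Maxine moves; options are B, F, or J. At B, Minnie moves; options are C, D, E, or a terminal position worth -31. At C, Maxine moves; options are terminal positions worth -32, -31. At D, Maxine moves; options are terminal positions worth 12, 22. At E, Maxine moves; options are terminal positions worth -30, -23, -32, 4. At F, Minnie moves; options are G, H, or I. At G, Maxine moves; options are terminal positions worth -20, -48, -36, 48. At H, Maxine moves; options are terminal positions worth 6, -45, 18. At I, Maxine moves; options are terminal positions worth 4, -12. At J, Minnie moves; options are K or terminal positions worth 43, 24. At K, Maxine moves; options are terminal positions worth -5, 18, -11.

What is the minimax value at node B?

-31

C: max(-32, -31) = -31
D: max(12, 22) = 22
E: max(-30, -23, -32, 4) = 4
B: min(-31, 22, 4, -31) = -31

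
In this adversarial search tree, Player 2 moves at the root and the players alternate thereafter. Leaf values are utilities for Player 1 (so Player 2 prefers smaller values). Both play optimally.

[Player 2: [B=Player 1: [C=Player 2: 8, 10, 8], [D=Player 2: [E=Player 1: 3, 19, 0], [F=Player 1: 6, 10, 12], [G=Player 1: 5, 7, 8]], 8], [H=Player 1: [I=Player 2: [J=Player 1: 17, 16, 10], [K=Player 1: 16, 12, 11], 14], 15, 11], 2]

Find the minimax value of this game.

C (Player 2): min(8, 10, 8) = 8
E (Player 1): max(3, 19, 0) = 19
F (Player 1): max(6, 10, 12) = 12
G (Player 1): max(5, 7, 8) = 8
D (Player 2): min(19, 12, 8) = 8
B (Player 1): max(8, 8, 8) = 8
J (Player 1): max(17, 16, 10) = 17
K (Player 1): max(16, 12, 11) = 16
I (Player 2): min(17, 16, 14) = 14
H (Player 1): max(14, 15, 11) = 15
Root (Player 2): min(8, 15, 2) = 2

2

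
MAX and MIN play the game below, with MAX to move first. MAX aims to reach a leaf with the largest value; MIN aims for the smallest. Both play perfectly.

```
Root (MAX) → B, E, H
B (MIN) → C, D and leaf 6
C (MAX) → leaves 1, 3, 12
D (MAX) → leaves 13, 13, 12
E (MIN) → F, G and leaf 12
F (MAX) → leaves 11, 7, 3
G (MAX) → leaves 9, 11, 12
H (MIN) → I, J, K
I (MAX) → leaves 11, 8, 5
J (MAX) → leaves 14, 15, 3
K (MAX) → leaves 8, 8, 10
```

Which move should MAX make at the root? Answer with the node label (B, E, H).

E

C (MAX): max(1, 3, 12) = 12
D (MAX): max(13, 13, 12) = 13
B (MIN): min(12, 13, 6) = 6
F (MAX): max(11, 7, 3) = 11
G (MAX): max(9, 11, 12) = 12
E (MIN): min(11, 12, 12) = 11
I (MAX): max(11, 8, 5) = 11
J (MAX): max(14, 15, 3) = 15
K (MAX): max(8, 8, 10) = 10
H (MIN): min(11, 15, 10) = 10
Root (MAX): max(6, 11, 10) = 11
MAX picks the child with the highest value: E (value 11).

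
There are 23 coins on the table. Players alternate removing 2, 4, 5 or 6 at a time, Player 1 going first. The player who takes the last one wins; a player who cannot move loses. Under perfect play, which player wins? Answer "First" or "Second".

Compute winning (W) and losing (L) positions by backward induction:
i:   0  1  2  3  4  5  6  7  8  9 10 11 12 13 14 15 16 17 18 19 20 21 22 23
     L  L  W  W  W  W  W  W  L  L  W  W  W  W  W  W  L  L  W  W  W  W  W  W
Position 23 is W, so the first player wins.

First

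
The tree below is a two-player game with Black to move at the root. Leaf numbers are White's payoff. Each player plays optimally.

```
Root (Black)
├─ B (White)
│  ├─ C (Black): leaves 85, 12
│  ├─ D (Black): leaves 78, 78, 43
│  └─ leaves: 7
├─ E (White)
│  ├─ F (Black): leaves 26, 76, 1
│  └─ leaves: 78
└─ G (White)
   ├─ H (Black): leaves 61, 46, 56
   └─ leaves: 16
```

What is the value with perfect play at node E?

F: min(26, 76, 1) = 1
E: max(1, 78) = 78

78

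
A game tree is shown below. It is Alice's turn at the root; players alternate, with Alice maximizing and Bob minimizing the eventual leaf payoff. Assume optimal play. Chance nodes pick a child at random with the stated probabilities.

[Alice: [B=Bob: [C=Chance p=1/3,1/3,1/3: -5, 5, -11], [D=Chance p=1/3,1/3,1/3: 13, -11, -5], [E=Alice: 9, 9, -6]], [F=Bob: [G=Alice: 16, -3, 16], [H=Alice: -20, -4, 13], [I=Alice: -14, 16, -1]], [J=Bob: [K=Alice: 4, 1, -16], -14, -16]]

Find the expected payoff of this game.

13

C (Chance): 1/3·-5 + 1/3·5 + 1/3·-11 = -3.67
D (Chance): 1/3·13 + 1/3·-11 + 1/3·-5 = -1
E (Alice): max(9, 9, -6) = 9
B (Bob): min(-3.67, -1, 9) = -3.67
G (Alice): max(16, -3, 16) = 16
H (Alice): max(-20, -4, 13) = 13
I (Alice): max(-14, 16, -1) = 16
F (Bob): min(16, 13, 16) = 13
K (Alice): max(4, 1, -16) = 4
J (Bob): min(4, -14, -16) = -16
Root (Alice): max(-3.67, 13, -16) = 13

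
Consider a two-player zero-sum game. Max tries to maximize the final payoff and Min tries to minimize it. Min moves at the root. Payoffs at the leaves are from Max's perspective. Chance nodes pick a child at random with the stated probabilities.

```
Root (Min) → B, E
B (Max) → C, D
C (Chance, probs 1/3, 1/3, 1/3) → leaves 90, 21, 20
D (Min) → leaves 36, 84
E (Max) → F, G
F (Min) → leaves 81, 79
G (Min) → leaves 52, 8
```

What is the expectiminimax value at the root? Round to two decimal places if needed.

C (Chance): 1/3·90 + 1/3·21 + 1/3·20 = 43.67
D (Min): min(36, 84) = 36
B (Max): max(43.67, 36) = 43.67
F (Min): min(81, 79) = 79
G (Min): min(52, 8) = 8
E (Max): max(79, 8) = 79
Root (Min): min(43.67, 79) = 43.67

43.67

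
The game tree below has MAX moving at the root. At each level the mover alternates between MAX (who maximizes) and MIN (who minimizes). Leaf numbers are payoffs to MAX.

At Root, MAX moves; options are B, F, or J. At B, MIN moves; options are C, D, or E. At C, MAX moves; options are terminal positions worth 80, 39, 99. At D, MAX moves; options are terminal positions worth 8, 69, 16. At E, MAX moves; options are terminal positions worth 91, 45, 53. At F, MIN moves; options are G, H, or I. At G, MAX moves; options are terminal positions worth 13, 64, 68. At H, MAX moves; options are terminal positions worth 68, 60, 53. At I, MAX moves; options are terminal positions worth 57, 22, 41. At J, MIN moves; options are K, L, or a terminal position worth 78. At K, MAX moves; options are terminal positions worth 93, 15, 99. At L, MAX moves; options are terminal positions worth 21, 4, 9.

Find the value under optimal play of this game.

69

C (MAX): max(80, 39, 99) = 99
D (MAX): max(8, 69, 16) = 69
E (MAX): max(91, 45, 53) = 91
B (MIN): min(99, 69, 91) = 69
G (MAX): max(13, 64, 68) = 68
H (MAX): max(68, 60, 53) = 68
I (MAX): max(57, 22, 41) = 57
F (MIN): min(68, 68, 57) = 57
K (MAX): max(93, 15, 99) = 99
L (MAX): max(21, 4, 9) = 21
J (MIN): min(99, 21, 78) = 21
Root (MAX): max(69, 57, 21) = 69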